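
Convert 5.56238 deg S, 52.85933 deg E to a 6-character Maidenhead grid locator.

LI64kk

Shift to the Maidenhead origin (180°W, 90°S): lon 232.8593, lat 84.4376.
Field: lon ⌊232.8593/20⌋ = 11 → L; lat ⌊84.4376/10⌋ = 8 → I.
Square: lon ⌊12.8593/2⌋ = 6; lat ⌊4.4376/1⌋ = 4.
Subsquare: lon ⌊0.8593/0.0833333⌋ = 10 → k; lat ⌊0.4376/0.0416667⌋ = 10 → k.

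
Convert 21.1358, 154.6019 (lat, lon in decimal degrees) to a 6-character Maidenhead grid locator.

Offset from 180°W / 90°S: lon 334.6019°, lat 111.1358°.
Field: 334.6019/20 → 16 → Q, 111.1358/10 → 11 → L; chars QL.
Square: 14.6019/2 → 7, 1.1358/1 → 1; chars 71.
Subsquare: 0.6019/0.0833333 → 7 → h, 0.1358/0.0416667 → 3 → d; chars hd.

QL71hd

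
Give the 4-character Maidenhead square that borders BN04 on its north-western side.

AN95

Longitude square 0; −1 → -1, wraps to 9, carry into field.
Longitude field B = 1; −1 → 0 = A.
Latitude square 4; +1 → 5.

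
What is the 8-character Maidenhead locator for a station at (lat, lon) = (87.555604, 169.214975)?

Add 180° to longitude and 90° to latitude: 349.21497, 177.55560.
Field (20°×10°, letters A–R): lon ⌊349.21497/20⌋ = 17 → R; lat ⌊177.55560/10⌋ = 17 → R.
Square (2°×1°, digits 0–9): lon ⌊9.21497/2⌋ = 4; lat ⌊7.55560/1⌋ = 7.
Subsquare (5′×2.5′, letters a–x): lon ⌊1.21497/0.0833333⌋ = 14 → o; lat ⌊0.55560/0.0416667⌋ = 13 → n.
Extended square (30″×15″, digits 0–9): lon ⌊0.04831/0.00833333⌋ = 5; lat ⌊0.01394/0.00416667⌋ = 3.

RR47on53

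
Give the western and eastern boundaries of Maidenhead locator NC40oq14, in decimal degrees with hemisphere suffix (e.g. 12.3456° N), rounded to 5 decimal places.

89.17500° E, 89.18333° E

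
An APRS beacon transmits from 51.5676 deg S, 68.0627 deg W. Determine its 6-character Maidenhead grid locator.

FD58xk

Shift to the Maidenhead origin (180°W, 90°S): lon 111.9373, lat 38.4324.
Field: 111.9373/20 → 5 → F, 38.4324/10 → 3 → D; chars FD.
Square: 11.9373/2 → 5, 8.4324/1 → 8; chars 58.
Subsquare: 1.9373/0.0833333 → 23 → x, 0.4324/0.0416667 → 10 → k; chars xk.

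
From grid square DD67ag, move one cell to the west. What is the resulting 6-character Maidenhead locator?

DD57xg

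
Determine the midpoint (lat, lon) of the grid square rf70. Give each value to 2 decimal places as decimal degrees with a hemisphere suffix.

Field R=17, F=5: +17·20° lon, +5·10° lat → SW at lon 160°, lat -40°.
Square 7, 0: +7·2° lon, +0·1° lat → SW at lon 174°, lat -40°.
Cell spans 2° lon × 1° lat. Centre is SW corner plus half of each.
latitude 39.50° S, longitude 175.00° E.

39.50° S, 175.00° E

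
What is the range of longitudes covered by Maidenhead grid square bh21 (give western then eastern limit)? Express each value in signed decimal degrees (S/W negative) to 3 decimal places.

Field B=1, H=7: +1·20° lon, +7·10° lat → SW at lon -160°, lat -20°.
Square 2, 1: +2·2° lon, +1·1° lat → SW at lon -156°, lat -19°.
Cell spans 2° lon × 1° lat.
west -156.000, east -154.000.

-156.000, -154.000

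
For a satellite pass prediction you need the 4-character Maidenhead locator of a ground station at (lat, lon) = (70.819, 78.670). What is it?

Add 180° to longitude and 90° to latitude: 258.67, 160.82.
Field: 258.67/20 → 12 → M, 160.82/10 → 16 → Q; chars MQ.
Square: 18.67/2 → 9, 0.82/1 → 0; chars 90.

MQ90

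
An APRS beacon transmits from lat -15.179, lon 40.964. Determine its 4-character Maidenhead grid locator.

LH04

Shift to the Maidenhead origin (180°W, 90°S): lon 220.96, lat 74.82.
Field: lon ⌊220.96/20⌋ = 11 → L; lat ⌊74.82/10⌋ = 7 → H.
Square: lon ⌊0.96/2⌋ = 0; lat ⌊4.82/1⌋ = 4.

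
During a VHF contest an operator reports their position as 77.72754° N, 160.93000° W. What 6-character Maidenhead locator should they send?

AQ97mr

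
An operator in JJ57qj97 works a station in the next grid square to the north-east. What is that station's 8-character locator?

JJ57rj08

Longitude extended square 9; +1 → 10, wraps to 0, carry into subsquare.
Longitude subsquare q = 16; +1 → 17 = r.
Latitude extended square 7; +1 → 8.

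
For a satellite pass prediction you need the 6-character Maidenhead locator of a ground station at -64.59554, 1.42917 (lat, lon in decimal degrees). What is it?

JC05rj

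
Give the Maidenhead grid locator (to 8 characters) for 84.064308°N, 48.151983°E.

Shift to the Maidenhead origin (180°W, 90°S): lon 228.15198, lat 174.06431.
Field: lon ⌊228.15198/20⌋ = 11 → L; lat ⌊174.06431/10⌋ = 17 → R.
Square: lon ⌊8.15198/2⌋ = 4; lat ⌊4.06431/1⌋ = 4.
Subsquare: lon ⌊0.15198/0.0833333⌋ = 1 → b; lat ⌊0.06431/0.0416667⌋ = 1 → b.
Extended square: lon ⌊0.06865/0.00833333⌋ = 8; lat ⌊0.02264/0.00416667⌋ = 5.

LR44bb85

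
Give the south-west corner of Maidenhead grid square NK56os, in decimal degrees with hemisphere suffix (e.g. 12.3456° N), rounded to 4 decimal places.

Field N=13, K=10: +13·20° lon, +10·10° lat → SW at lon 80°, lat 10°.
Square 5, 6: +5·2° lon, +6·1° lat → SW at lon 90°, lat 16°.
Subsquare o=14, s=18: +14·0.0833333° lon, +18·0.0416667° lat → SW at lon 91.1667°, lat 16.75°.
latitude 16.7500° N, longitude 91.1667° E.

16.7500° N, 91.1667° E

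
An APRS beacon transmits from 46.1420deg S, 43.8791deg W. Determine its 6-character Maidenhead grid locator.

Add 180° to longitude and 90° to latitude: 136.1209, 43.8580.
Field: lon ⌊136.1209/20⌋ = 6 → G; lat ⌊43.8580/10⌋ = 4 → E.
Square: lon ⌊16.1209/2⌋ = 8; lat ⌊3.8580/1⌋ = 3.
Subsquare: lon ⌊0.1209/0.0833333⌋ = 1 → b; lat ⌊0.8580/0.0416667⌋ = 20 → u.

GE83bu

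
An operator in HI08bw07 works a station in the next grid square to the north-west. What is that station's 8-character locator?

HI08aw98

Longitude extended square 0; −1 → -1, wraps to 9, carry into subsquare.
Longitude subsquare b = 1; −1 → 0 = a.
Latitude extended square 7; +1 → 8.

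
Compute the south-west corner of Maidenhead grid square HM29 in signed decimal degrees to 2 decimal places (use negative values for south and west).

Field H=7, M=12: +7·20° lon, +12·10° lat → SW at lon -40°, lat 30°.
Square 2, 9: +2·2° lon, +9·1° lat → SW at lon -36°, lat 39°.
latitude 39.00, longitude -36.00.

39.00, -36.00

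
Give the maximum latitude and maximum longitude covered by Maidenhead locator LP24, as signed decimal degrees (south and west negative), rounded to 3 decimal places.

Field L=11, P=15: +11·20° lon, +15·10° lat → SW at lon 40°, lat 60°.
Square 2, 4: +2·2° lon, +4·1° lat → SW at lon 44°, lat 64°.
Cell spans 2° lon × 1° lat. NE corner is SW corner plus one full cell.
latitude 65.000, longitude 46.000.

65.000, 46.000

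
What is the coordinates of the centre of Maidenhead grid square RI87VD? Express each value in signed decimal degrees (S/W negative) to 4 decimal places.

-2.8542, 177.7917

Field R=17, I=8: +17·20° lon, +8·10° lat → SW at lon 160°, lat -10°.
Square 8, 7: +8·2° lon, +7·1° lat → SW at lon 176°, lat -3°.
Subsquare v=21, d=3: +21·0.0833333° lon, +3·0.0416667° lat → SW at lon 177.75°, lat -2.875°.
Cell spans 0.0833333° lon × 0.0416667° lat. Centre is SW corner plus half of each.
latitude -2.8542, longitude 177.7917.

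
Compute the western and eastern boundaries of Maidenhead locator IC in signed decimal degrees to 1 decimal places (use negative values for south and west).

-20.0, 0.0

Field I=8, C=2: +8·20° lon, +2·10° lat → SW at lon -20°, lat -70°.
Cell spans 20° lon × 10° lat.
west -20.0, east 0.0.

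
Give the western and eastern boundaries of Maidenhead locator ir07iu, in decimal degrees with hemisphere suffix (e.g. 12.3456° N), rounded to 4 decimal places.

Field I=8, R=17: +8·20° lon, +17·10° lat → SW at lon -20°, lat 80°.
Square 0, 7: +0·2° lon, +7·1° lat → SW at lon -20°, lat 87°.
Subsquare i=8, u=20: +8·0.0833333° lon, +20·0.0416667° lat → SW at lon -19.3333°, lat 87.8333°.
Cell spans 0.0833333° lon × 0.0416667° lat.
west 19.3333° W, east 19.2500° W.

19.3333° W, 19.2500° W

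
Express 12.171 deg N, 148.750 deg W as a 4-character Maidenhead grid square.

BK52

Offset from 180°W / 90°S: lon 31.25°, lat 102.17°.
Field (20°×10°, letters A–R): 31.25/20 → 1 → B, 102.17/10 → 10 → K; chars BK.
Square (2°×1°, digits 0–9): 11.25/2 → 5, 2.17/1 → 2; chars 52.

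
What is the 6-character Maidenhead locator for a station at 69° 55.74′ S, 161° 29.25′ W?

Add 180° to longitude and 90° to latitude: 18.5125, 20.0710.
Field: 18.5125/20 → 0 → A, 20.0710/10 → 2 → C; chars AC.
Square: 18.5125/2 → 9, 0.0710/1 → 0; chars 90.
Subsquare: 0.5125/0.0833333 → 6 → g, 0.0710/0.0416667 → 1 → b; chars gb.

AC90gb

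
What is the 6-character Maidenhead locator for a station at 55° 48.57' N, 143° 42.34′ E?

Offset from 180°W / 90°S: lon 323.7057°, lat 145.8095°.
Field (20°×10°, letters A–R): 323.7057/20 → 16 → Q, 145.8095/10 → 14 → O; chars QO.
Square (2°×1°, digits 0–9): 3.7057/2 → 1, 5.8095/1 → 5; chars 15.
Subsquare (5′×2.5′, letters a–x): 1.7057/0.0833333 → 20 → u, 0.8095/0.0416667 → 19 → t; chars ut.

QO15ut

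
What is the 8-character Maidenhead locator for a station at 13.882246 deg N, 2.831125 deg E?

Shift to the Maidenhead origin (180°W, 90°S): lon 182.83112, lat 103.88225.
Field: lon ⌊182.83112/20⌋ = 9 → J; lat ⌊103.88225/10⌋ = 10 → K.
Square: lon ⌊2.83112/2⌋ = 1; lat ⌊3.88225/1⌋ = 3.
Subsquare: lon ⌊0.83112/0.0833333⌋ = 9 → j; lat ⌊0.88225/0.0416667⌋ = 21 → v.
Extended square: lon ⌊0.08112/0.00833333⌋ = 9; lat ⌊0.00725/0.00416667⌋ = 1.

JK13jv91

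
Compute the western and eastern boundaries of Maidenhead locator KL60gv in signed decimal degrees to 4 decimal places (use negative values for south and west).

32.5000, 32.5833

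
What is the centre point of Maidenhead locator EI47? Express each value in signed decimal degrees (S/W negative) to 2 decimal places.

-2.50, -91.00

Field E=4, I=8: +4·20° lon, +8·10° lat → SW at lon -100°, lat -10°.
Square 4, 7: +4·2° lon, +7·1° lat → SW at lon -92°, lat -3°.
Cell spans 2° lon × 1° lat. Centre is SW corner plus half of each.
latitude -2.50, longitude -91.00.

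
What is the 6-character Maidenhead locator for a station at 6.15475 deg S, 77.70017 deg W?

FI13du

Shift to the Maidenhead origin (180°W, 90°S): lon 102.2998, lat 83.8452.
Field (20°×10°, letters A–R): 102.2998/20 → 5 → F, 83.8452/10 → 8 → I; chars FI.
Square (2°×1°, digits 0–9): 2.2998/2 → 1, 3.8452/1 → 3; chars 13.
Subsquare (5′×2.5′, letters a–x): 0.2998/0.0833333 → 3 → d, 0.8452/0.0416667 → 20 → u; chars du.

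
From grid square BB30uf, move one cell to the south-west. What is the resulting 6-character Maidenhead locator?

BB30te

Longitude subsquare u = 20; −1 → 19 = t.
Latitude subsquare f = 5; −1 → 4 = e.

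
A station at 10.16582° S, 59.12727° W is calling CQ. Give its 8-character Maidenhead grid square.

Add 180° to longitude and 90° to latitude: 120.87273, 79.83418.
Field (20°×10°, letters A–R): 120.87273/20 → 6 → G, 79.83418/10 → 7 → H; chars GH.
Square (2°×1°, digits 0–9): 0.87273/2 → 0, 9.83418/1 → 9; chars 09.
Subsquare (5′×2.5′, letters a–x): 0.87273/0.0833333 → 10 → k, 0.83418/0.0416667 → 20 → u; chars ku.
Extended square (30″×15″, digits 0–9): 0.03940/0.00833333 → 4, 0.00085/0.00416667 → 0; chars 40.

GH09ku40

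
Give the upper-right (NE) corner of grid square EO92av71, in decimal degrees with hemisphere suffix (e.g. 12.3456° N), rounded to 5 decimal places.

52.88333° N, 81.93333° W

Field E=4, O=14: +4·20° lon, +14·10° lat → SW at lon -100°, lat 50°.
Square 9, 2: +9·2° lon, +2·1° lat → SW at lon -82°, lat 52°.
Subsquare a=0, v=21: +0·0.0833333° lon, +21·0.0416667° lat → SW at lon -82°, lat 52.875°.
Extended square 7, 1: +7·0.00833333° lon, +1·0.00416667° lat → SW at lon -81.9417°, lat 52.8792°.
Cell spans 0.00833333° lon × 0.00416667° lat. NE corner is SW corner plus one full cell.
latitude 52.88333° N, longitude 81.93333° W.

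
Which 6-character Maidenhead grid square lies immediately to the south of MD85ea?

MD84ex

Latitude subsquare a = 0; −1 → -1, wraps to 23 = x, carry into square.
Latitude square 5; −1 → 4.
The longitude characters are unchanged.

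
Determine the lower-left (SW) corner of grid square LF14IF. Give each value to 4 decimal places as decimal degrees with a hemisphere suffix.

35.7917° S, 42.6667° E

Field L=11, F=5: +11·20° lon, +5·10° lat → SW at lon 40°, lat -40°.
Square 1, 4: +1·2° lon, +4·1° lat → SW at lon 42°, lat -36°.
Subsquare i=8, f=5: +8·0.0833333° lon, +5·0.0416667° lat → SW at lon 42.6667°, lat -35.7917°.
latitude 35.7917° S, longitude 42.6667° E.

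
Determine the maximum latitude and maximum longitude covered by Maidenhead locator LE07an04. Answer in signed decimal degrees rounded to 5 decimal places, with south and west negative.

Field L=11, E=4: +11·20° lon, +4·10° lat → SW at lon 40°, lat -50°.
Square 0, 7: +0·2° lon, +7·1° lat → SW at lon 40°, lat -43°.
Subsquare a=0, n=13: +0·0.0833333° lon, +13·0.0416667° lat → SW at lon 40°, lat -42.4583°.
Extended square 0, 4: +0·0.00833333° lon, +4·0.00416667° lat → SW at lon 40°, lat -42.4417°.
Cell spans 0.00833333° lon × 0.00416667° lat. NE corner is SW corner plus one full cell.
latitude -42.43750, longitude 40.00833.

-42.43750, 40.00833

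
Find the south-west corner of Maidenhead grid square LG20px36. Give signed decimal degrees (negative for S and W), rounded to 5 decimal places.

-29.01667, 45.27500

Field L=11, G=6: +11·20° lon, +6·10° lat → SW at lon 40°, lat -30°.
Square 2, 0: +2·2° lon, +0·1° lat → SW at lon 44°, lat -30°.
Subsquare p=15, x=23: +15·0.0833333° lon, +23·0.0416667° lat → SW at lon 45.25°, lat -29.0417°.
Extended square 3, 6: +3·0.00833333° lon, +6·0.00416667° lat → SW at lon 45.275°, lat -29.0167°.
latitude -29.01667, longitude 45.27500.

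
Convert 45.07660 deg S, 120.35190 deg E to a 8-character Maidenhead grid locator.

Add 180° to longitude and 90° to latitude: 300.35190, 44.92340.
Field: 300.35190/20 → 15 → P, 44.92340/10 → 4 → E; chars PE.
Square: 0.35190/2 → 0, 4.92340/1 → 4; chars 04.
Subsquare: 0.35190/0.0833333 → 4 → e, 0.92340/0.0416667 → 22 → w; chars ew.
Extended square: 0.01857/0.00833333 → 2, 0.00673/0.00416667 → 1; chars 21.

PE04ew21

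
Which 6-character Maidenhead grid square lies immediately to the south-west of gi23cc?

GI23bb

Longitude subsquare c = 2; −1 → 1 = b.
Latitude subsquare c = 2; −1 → 1 = b.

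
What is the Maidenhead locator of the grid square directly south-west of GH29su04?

GH29ru93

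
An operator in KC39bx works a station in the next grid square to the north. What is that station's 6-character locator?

Latitude subsquare x = 23; +1 → 24, wraps to 0 = a, carry into square.
Latitude square 9; +1 → 10, wraps to 0, carry into field.
Latitude field C = 2; +1 → 3 = D.
The longitude characters are unchanged.

KD30ba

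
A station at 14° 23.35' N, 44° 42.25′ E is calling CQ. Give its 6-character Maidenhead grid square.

LK24ij

Offset from 180°W / 90°S: lon 224.7042°, lat 104.3892°.
Field (20°×10°, letters A–R): 224.7042/20 → 11 → L, 104.3892/10 → 10 → K; chars LK.
Square (2°×1°, digits 0–9): 4.7042/2 → 2, 4.3892/1 → 4; chars 24.
Subsquare (5′×2.5′, letters a–x): 0.7042/0.0833333 → 8 → i, 0.3892/0.0416667 → 9 → j; chars ij.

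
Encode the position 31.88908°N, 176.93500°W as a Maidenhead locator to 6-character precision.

AM11mv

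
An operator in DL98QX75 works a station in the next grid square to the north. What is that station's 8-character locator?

Latitude extended square 5; +1 → 6.
The longitude characters are unchanged.

DL98qx76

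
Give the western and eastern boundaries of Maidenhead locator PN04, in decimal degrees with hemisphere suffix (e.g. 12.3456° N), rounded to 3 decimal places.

120.000° E, 122.000° E

Field P=15, N=13: +15·20° lon, +13·10° lat → SW at lon 120°, lat 40°.
Square 0, 4: +0·2° lon, +4·1° lat → SW at lon 120°, lat 44°.
Cell spans 2° lon × 1° lat.
west 120.000° E, east 122.000° E.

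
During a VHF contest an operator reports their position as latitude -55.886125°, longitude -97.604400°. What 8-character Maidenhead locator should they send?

ED14ec77

Add 180° to longitude and 90° to latitude: 82.39560, 34.11388.
Field: lon ⌊82.39560/20⌋ = 4 → E; lat ⌊34.11388/10⌋ = 3 → D.
Square: lon ⌊2.39560/2⌋ = 1; lat ⌊4.11388/1⌋ = 4.
Subsquare: lon ⌊0.39560/0.0833333⌋ = 4 → e; lat ⌊0.11388/0.0416667⌋ = 2 → c.
Extended square: lon ⌊0.06227/0.00833333⌋ = 7; lat ⌊0.03054/0.00416667⌋ = 7.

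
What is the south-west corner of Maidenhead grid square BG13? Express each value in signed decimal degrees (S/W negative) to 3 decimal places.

-27.000, -158.000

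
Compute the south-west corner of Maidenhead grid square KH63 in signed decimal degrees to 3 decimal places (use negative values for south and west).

-17.000, 32.000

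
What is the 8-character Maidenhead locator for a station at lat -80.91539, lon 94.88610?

Add 180° to longitude and 90° to latitude: 274.88610, 9.08461.
Field: lon ⌊274.88610/20⌋ = 13 → N; lat ⌊9.08461/10⌋ = 0 → A.
Square: lon ⌊14.88610/2⌋ = 7; lat ⌊9.08461/1⌋ = 9.
Subsquare: lon ⌊0.88610/0.0833333⌋ = 10 → k; lat ⌊0.08461/0.0416667⌋ = 2 → c.
Extended square: lon ⌊0.05277/0.00833333⌋ = 6; lat ⌊0.00128/0.00416667⌋ = 0.

NA79kc60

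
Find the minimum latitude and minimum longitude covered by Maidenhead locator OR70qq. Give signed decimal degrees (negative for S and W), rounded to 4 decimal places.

80.6667, 115.3333

Field O=14, R=17: +14·20° lon, +17·10° lat → SW at lon 100°, lat 80°.
Square 7, 0: +7·2° lon, +0·1° lat → SW at lon 114°, lat 80°.
Subsquare q=16, q=16: +16·0.0833333° lon, +16·0.0416667° lat → SW at lon 115.333°, lat 80.6667°.
latitude 80.6667, longitude 115.3333.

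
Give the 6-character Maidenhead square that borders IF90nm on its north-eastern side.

IF90on

Longitude subsquare n = 13; +1 → 14 = o.
Latitude subsquare m = 12; +1 → 13 = n.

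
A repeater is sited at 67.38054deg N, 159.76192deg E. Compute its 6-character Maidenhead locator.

Offset from 180°W / 90°S: lon 339.7619°, lat 157.3805°.
Field (20°×10°, letters A–R): 339.7619/20 → 16 → Q, 157.3805/10 → 15 → P; chars QP.
Square (2°×1°, digits 0–9): 19.7619/2 → 9, 7.3805/1 → 7; chars 97.
Subsquare (5′×2.5′, letters a–x): 1.7619/0.0833333 → 21 → v, 0.3805/0.0416667 → 9 → j; chars vj.

QP97vj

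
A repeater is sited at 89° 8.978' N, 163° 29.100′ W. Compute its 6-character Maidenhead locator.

AR89gd

Add 180° to longitude and 90° to latitude: 16.5150, 179.1496.
Field: lon ⌊16.5150/20⌋ = 0 → A; lat ⌊179.1496/10⌋ = 17 → R.
Square: lon ⌊16.5150/2⌋ = 8; lat ⌊9.1496/1⌋ = 9.
Subsquare: lon ⌊0.5150/0.0833333⌋ = 6 → g; lat ⌊0.1496/0.0416667⌋ = 3 → d.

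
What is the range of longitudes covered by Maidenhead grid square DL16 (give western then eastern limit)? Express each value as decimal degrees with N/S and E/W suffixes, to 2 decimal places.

118.00° W, 116.00° W

Field D=3, L=11: +3·20° lon, +11·10° lat → SW at lon -120°, lat 20°.
Square 1, 6: +1·2° lon, +6·1° lat → SW at lon -118°, lat 26°.
Cell spans 2° lon × 1° lat.
west 118.00° W, east 116.00° W.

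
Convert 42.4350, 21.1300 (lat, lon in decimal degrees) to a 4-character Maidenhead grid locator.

KN02

Shift to the Maidenhead origin (180°W, 90°S): lon 201.13, lat 132.44.
Field (20°×10°, letters A–R): 201.13/20 → 10 → K, 132.44/10 → 13 → N; chars KN.
Square (2°×1°, digits 0–9): 1.13/2 → 0, 2.44/1 → 2; chars 02.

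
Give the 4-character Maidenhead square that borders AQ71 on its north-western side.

AQ62

Longitude square 7; −1 → 6.
Latitude square 1; +1 → 2.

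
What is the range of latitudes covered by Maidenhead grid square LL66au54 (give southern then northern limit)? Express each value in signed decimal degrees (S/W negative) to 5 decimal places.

26.85000, 26.85417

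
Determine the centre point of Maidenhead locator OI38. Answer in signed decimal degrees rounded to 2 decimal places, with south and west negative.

Field O=14, I=8: +14·20° lon, +8·10° lat → SW at lon 100°, lat -10°.
Square 3, 8: +3·2° lon, +8·1° lat → SW at lon 106°, lat -2°.
Cell spans 2° lon × 1° lat. Centre is SW corner plus half of each.
latitude -1.50, longitude 107.00.

-1.50, 107.00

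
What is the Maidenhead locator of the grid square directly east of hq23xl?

HQ33al

Longitude subsquare x = 23; +1 → 24, wraps to 0 = a, carry into square.
Longitude square 2; +1 → 3.
The latitude characters are unchanged.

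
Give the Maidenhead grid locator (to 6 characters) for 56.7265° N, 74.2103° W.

Offset from 180°W / 90°S: lon 105.7897°, lat 146.7265°.
Field (20°×10°, letters A–R): lon ⌊105.7897/20⌋ = 5 → F; lat ⌊146.7265/10⌋ = 14 → O.
Square (2°×1°, digits 0–9): lon ⌊5.7897/2⌋ = 2; lat ⌊6.7265/1⌋ = 6.
Subsquare (5′×2.5′, letters a–x): lon ⌊1.7897/0.0833333⌋ = 21 → v; lat ⌊0.7265/0.0416667⌋ = 17 → r.

FO26vr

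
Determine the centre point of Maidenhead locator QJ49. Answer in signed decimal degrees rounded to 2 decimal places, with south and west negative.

Field Q=16, J=9: +16·20° lon, +9·10° lat → SW at lon 140°, lat 0°.
Square 4, 9: +4·2° lon, +9·1° lat → SW at lon 148°, lat 9°.
Cell spans 2° lon × 1° lat. Centre is SW corner plus half of each.
latitude 9.50, longitude 149.00.

9.50, 149.00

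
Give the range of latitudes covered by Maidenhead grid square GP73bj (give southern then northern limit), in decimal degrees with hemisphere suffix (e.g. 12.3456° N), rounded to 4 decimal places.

Field G=6, P=15: +6·20° lon, +15·10° lat → SW at lon -60°, lat 60°.
Square 7, 3: +7·2° lon, +3·1° lat → SW at lon -46°, lat 63°.
Subsquare b=1, j=9: +1·0.0833333° lon, +9·0.0416667° lat → SW at lon -45.9167°, lat 63.375°.
Cell spans 0.0833333° lon × 0.0416667° lat.
south 63.3750° N, north 63.4167° N.

63.3750° N, 63.4167° N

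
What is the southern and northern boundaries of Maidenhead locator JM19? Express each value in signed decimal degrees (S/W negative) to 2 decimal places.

39.00, 40.00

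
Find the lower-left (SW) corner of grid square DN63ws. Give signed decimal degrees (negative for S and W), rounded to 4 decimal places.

43.7500, -106.1667

Field D=3, N=13: +3·20° lon, +13·10° lat → SW at lon -120°, lat 40°.
Square 6, 3: +6·2° lon, +3·1° lat → SW at lon -108°, lat 43°.
Subsquare w=22, s=18: +22·0.0833333° lon, +18·0.0416667° lat → SW at lon -106.167°, lat 43.75°.
latitude 43.7500, longitude -106.1667.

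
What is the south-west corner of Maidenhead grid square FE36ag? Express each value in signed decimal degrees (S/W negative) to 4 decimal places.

Field F=5, E=4: +5·20° lon, +4·10° lat → SW at lon -80°, lat -50°.
Square 3, 6: +3·2° lon, +6·1° lat → SW at lon -74°, lat -44°.
Subsquare a=0, g=6: +0·0.0833333° lon, +6·0.0416667° lat → SW at lon -74°, lat -43.75°.
latitude -43.7500, longitude -74.0000.

-43.7500, -74.0000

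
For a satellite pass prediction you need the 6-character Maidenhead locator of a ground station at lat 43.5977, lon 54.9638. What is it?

LN73lo

Shift to the Maidenhead origin (180°W, 90°S): lon 234.9638, lat 133.5977.
Field: lon ⌊234.9638/20⌋ = 11 → L; lat ⌊133.5977/10⌋ = 13 → N.
Square: lon ⌊14.9638/2⌋ = 7; lat ⌊3.5977/1⌋ = 3.
Subsquare: lon ⌊0.9638/0.0833333⌋ = 11 → l; lat ⌊0.5977/0.0416667⌋ = 14 → o.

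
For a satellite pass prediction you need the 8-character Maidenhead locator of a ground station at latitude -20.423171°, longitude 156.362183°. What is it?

QG89en38

Shift to the Maidenhead origin (180°W, 90°S): lon 336.36218, lat 69.57683.
Field: lon ⌊336.36218/20⌋ = 16 → Q; lat ⌊69.57683/10⌋ = 6 → G.
Square: lon ⌊16.36218/2⌋ = 8; lat ⌊9.57683/1⌋ = 9.
Subsquare: lon ⌊0.36218/0.0833333⌋ = 4 → e; lat ⌊0.57683/0.0416667⌋ = 13 → n.
Extended square: lon ⌊0.02885/0.00833333⌋ = 3; lat ⌊0.03516/0.00416667⌋ = 8.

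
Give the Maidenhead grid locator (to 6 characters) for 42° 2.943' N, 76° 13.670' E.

Add 180° to longitude and 90° to latitude: 256.2278, 132.0490.
Field (20°×10°, letters A–R): 256.2278/20 → 12 → M, 132.0490/10 → 13 → N; chars MN.
Square (2°×1°, digits 0–9): 16.2278/2 → 8, 2.0490/1 → 2; chars 82.
Subsquare (5′×2.5′, letters a–x): 0.2278/0.0833333 → 2 → c, 0.0490/0.0416667 → 1 → b; chars cb.

MN82cb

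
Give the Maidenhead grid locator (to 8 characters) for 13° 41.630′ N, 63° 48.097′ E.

MK13vq66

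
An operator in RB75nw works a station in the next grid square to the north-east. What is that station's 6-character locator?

RB75ox

Longitude subsquare n = 13; +1 → 14 = o.
Latitude subsquare w = 22; +1 → 23 = x.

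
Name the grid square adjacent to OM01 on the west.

Longitude square 0; −1 → -1, wraps to 9, carry into field.
Longitude field O = 14; −1 → 13 = N.
The latitude characters are unchanged.

NM91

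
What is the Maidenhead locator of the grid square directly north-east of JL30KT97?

Longitude extended square 9; +1 → 10, wraps to 0, carry into subsquare.
Longitude subsquare k = 10; +1 → 11 = l.
Latitude extended square 7; +1 → 8.

JL30lt08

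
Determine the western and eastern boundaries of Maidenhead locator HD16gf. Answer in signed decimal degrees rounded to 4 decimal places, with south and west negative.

-37.5000, -37.4167

Field H=7, D=3: +7·20° lon, +3·10° lat → SW at lon -40°, lat -60°.
Square 1, 6: +1·2° lon, +6·1° lat → SW at lon -38°, lat -54°.
Subsquare g=6, f=5: +6·0.0833333° lon, +5·0.0416667° lat → SW at lon -37.5°, lat -53.7917°.
Cell spans 0.0833333° lon × 0.0416667° lat.
west -37.5000, east -37.4167.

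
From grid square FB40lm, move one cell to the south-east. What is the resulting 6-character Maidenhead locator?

FB40ml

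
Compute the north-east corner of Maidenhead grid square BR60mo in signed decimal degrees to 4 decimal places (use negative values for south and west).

80.6250, -146.9167

Field B=1, R=17: +1·20° lon, +17·10° lat → SW at lon -160°, lat 80°.
Square 6, 0: +6·2° lon, +0·1° lat → SW at lon -148°, lat 80°.
Subsquare m=12, o=14: +12·0.0833333° lon, +14·0.0416667° lat → SW at lon -147°, lat 80.5833°.
Cell spans 0.0833333° lon × 0.0416667° lat. NE corner is SW corner plus one full cell.
latitude 80.6250, longitude -146.9167.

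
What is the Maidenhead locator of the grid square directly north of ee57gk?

Latitude subsquare k = 10; +1 → 11 = l.
The longitude characters are unchanged.

EE57gl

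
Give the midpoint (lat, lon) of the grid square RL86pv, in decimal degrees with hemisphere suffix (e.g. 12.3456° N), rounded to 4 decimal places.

26.8958° N, 177.2917° E

Field R=17, L=11: +17·20° lon, +11·10° lat → SW at lon 160°, lat 20°.
Square 8, 6: +8·2° lon, +6·1° lat → SW at lon 176°, lat 26°.
Subsquare p=15, v=21: +15·0.0833333° lon, +21·0.0416667° lat → SW at lon 177.25°, lat 26.875°.
Cell spans 0.0833333° lon × 0.0416667° lat. Centre is SW corner plus half of each.
latitude 26.8958° N, longitude 177.2917° E.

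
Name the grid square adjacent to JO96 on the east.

KO06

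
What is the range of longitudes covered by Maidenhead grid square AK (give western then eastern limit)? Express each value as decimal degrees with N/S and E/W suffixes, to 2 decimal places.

180.00° W, 160.00° W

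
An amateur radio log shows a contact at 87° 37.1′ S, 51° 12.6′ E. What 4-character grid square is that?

LA52

Offset from 180°W / 90°S: lon 231.21°, lat 2.38°.
Field (20°×10°, letters A–R): lon ⌊231.21/20⌋ = 11 → L; lat ⌊2.38/10⌋ = 0 → A.
Square (2°×1°, digits 0–9): lon ⌊11.21/2⌋ = 5; lat ⌊2.38/1⌋ = 2.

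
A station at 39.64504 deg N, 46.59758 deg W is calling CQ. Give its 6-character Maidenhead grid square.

GM69qp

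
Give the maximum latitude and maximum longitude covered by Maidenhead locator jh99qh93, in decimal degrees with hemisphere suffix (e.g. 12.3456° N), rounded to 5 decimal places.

Field J=9, H=7: +9·20° lon, +7·10° lat → SW at lon 0°, lat -20°.
Square 9, 9: +9·2° lon, +9·1° lat → SW at lon 18°, lat -11°.
Subsquare q=16, h=7: +16·0.0833333° lon, +7·0.0416667° lat → SW at lon 19.3333°, lat -10.7083°.
Extended square 9, 3: +9·0.00833333° lon, +3·0.00416667° lat → SW at lon 19.4083°, lat -10.6958°.
Cell spans 0.00833333° lon × 0.00416667° lat. NE corner is SW corner plus one full cell.
latitude 10.69167° S, longitude 19.41667° E.

10.69167° S, 19.41667° E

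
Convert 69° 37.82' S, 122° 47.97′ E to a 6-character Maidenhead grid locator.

PC10ji

Add 180° to longitude and 90° to latitude: 302.7995, 20.3697.
Field: lon ⌊302.7995/20⌋ = 15 → P; lat ⌊20.3697/10⌋ = 2 → C.
Square: lon ⌊2.7995/2⌋ = 1; lat ⌊0.3697/1⌋ = 0.
Subsquare: lon ⌊0.7995/0.0833333⌋ = 9 → j; lat ⌊0.3697/0.0416667⌋ = 8 → i.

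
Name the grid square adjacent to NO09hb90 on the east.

Longitude extended square 9; +1 → 10, wraps to 0, carry into subsquare.
Longitude subsquare h = 7; +1 → 8 = i.
The latitude characters are unchanged.

NO09ib00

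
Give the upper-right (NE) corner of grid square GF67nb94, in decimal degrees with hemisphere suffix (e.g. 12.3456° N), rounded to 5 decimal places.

Field G=6, F=5: +6·20° lon, +5·10° lat → SW at lon -60°, lat -40°.
Square 6, 7: +6·2° lon, +7·1° lat → SW at lon -48°, lat -33°.
Subsquare n=13, b=1: +13·0.0833333° lon, +1·0.0416667° lat → SW at lon -46.9167°, lat -32.9583°.
Extended square 9, 4: +9·0.00833333° lon, +4·0.00416667° lat → SW at lon -46.8417°, lat -32.9417°.
Cell spans 0.00833333° lon × 0.00416667° lat. NE corner is SW corner plus one full cell.
latitude 32.93750° S, longitude 46.83333° W.

32.93750° S, 46.83333° W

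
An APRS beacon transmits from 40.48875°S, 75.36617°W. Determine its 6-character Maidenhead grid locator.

FE29hm

Shift to the Maidenhead origin (180°W, 90°S): lon 104.6338, lat 49.5112.
Field: 104.6338/20 → 5 → F, 49.5112/10 → 4 → E; chars FE.
Square: 4.6338/2 → 2, 9.5112/1 → 9; chars 29.
Subsquare: 0.6338/0.0833333 → 7 → h, 0.5112/0.0416667 → 12 → m; chars hm.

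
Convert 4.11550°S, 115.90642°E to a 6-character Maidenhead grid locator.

OI75wv

Shift to the Maidenhead origin (180°W, 90°S): lon 295.9064, lat 85.8845.
Field (20°×10°, letters A–R): 295.9064/20 → 14 → O, 85.8845/10 → 8 → I; chars OI.
Square (2°×1°, digits 0–9): 15.9064/2 → 7, 5.8845/1 → 5; chars 75.
Subsquare (5′×2.5′, letters a–x): 1.9064/0.0833333 → 22 → w, 0.8845/0.0416667 → 21 → v; chars wv.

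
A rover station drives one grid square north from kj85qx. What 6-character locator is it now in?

KJ86qa

Latitude subsquare x = 23; +1 → 24, wraps to 0 = a, carry into square.
Latitude square 5; +1 → 6.
The longitude characters are unchanged.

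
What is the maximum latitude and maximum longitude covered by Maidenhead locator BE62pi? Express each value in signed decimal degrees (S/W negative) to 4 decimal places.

-47.6250, -146.6667

Field B=1, E=4: +1·20° lon, +4·10° lat → SW at lon -160°, lat -50°.
Square 6, 2: +6·2° lon, +2·1° lat → SW at lon -148°, lat -48°.
Subsquare p=15, i=8: +15·0.0833333° lon, +8·0.0416667° lat → SW at lon -146.75°, lat -47.6667°.
Cell spans 0.0833333° lon × 0.0416667° lat. NE corner is SW corner plus one full cell.
latitude -47.6250, longitude -146.6667.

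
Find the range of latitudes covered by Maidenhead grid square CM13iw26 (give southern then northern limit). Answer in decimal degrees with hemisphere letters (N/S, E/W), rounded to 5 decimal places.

33.94167° N, 33.94583° N

Field C=2, M=12: +2·20° lon, +12·10° lat → SW at lon -140°, lat 30°.
Square 1, 3: +1·2° lon, +3·1° lat → SW at lon -138°, lat 33°.
Subsquare i=8, w=22: +8·0.0833333° lon, +22·0.0416667° lat → SW at lon -137.333°, lat 33.9167°.
Extended square 2, 6: +2·0.00833333° lon, +6·0.00416667° lat → SW at lon -137.317°, lat 33.9417°.
Cell spans 0.00833333° lon × 0.00416667° lat.
south 33.94167° N, north 33.94583° N.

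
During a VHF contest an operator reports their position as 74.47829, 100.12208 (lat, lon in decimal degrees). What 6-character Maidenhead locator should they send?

OQ04bl

Offset from 180°W / 90°S: lon 280.1221°, lat 164.4783°.
Field (20°×10°, letters A–R): 280.1221/20 → 14 → O, 164.4783/10 → 16 → Q; chars OQ.
Square (2°×1°, digits 0–9): 0.1221/2 → 0, 4.4783/1 → 4; chars 04.
Subsquare (5′×2.5′, letters a–x): 0.1221/0.0833333 → 1 → b, 0.4783/0.0416667 → 11 → l; chars bl.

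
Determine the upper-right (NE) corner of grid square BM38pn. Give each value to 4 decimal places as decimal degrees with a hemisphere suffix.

Field B=1, M=12: +1·20° lon, +12·10° lat → SW at lon -160°, lat 30°.
Square 3, 8: +3·2° lon, +8·1° lat → SW at lon -154°, lat 38°.
Subsquare p=15, n=13: +15·0.0833333° lon, +13·0.0416667° lat → SW at lon -152.75°, lat 38.5417°.
Cell spans 0.0833333° lon × 0.0416667° lat. NE corner is SW corner plus one full cell.
latitude 38.5833° N, longitude 152.6667° W.

38.5833° N, 152.6667° W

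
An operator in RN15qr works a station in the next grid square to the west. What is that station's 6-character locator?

RN15pr

Longitude subsquare q = 16; −1 → 15 = p.
The latitude characters are unchanged.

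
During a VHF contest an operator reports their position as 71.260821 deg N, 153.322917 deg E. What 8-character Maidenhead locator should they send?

QQ61pg82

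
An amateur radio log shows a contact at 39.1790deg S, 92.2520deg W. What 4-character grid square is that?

EF30

Shift to the Maidenhead origin (180°W, 90°S): lon 87.75, lat 50.82.
Field (20°×10°, letters A–R): lon ⌊87.75/20⌋ = 4 → E; lat ⌊50.82/10⌋ = 5 → F.
Square (2°×1°, digits 0–9): lon ⌊7.75/2⌋ = 3; lat ⌊0.82/1⌋ = 0.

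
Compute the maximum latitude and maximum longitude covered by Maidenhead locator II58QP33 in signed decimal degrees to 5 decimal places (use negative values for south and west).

Field I=8, I=8: +8·20° lon, +8·10° lat → SW at lon -20°, lat -10°.
Square 5, 8: +5·2° lon, +8·1° lat → SW at lon -10°, lat -2°.
Subsquare q=16, p=15: +16·0.0833333° lon, +15·0.0416667° lat → SW at lon -8.66667°, lat -1.375°.
Extended square 3, 3: +3·0.00833333° lon, +3·0.00416667° lat → SW at lon -8.64167°, lat -1.3625°.
Cell spans 0.00833333° lon × 0.00416667° lat. NE corner is SW corner plus one full cell.
latitude -1.35833, longitude -8.63333.

-1.35833, -8.63333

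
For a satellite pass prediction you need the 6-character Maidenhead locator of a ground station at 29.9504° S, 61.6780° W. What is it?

FG90db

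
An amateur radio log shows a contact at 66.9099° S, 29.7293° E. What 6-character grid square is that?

Offset from 180°W / 90°S: lon 209.7293°, lat 23.0901°.
Field (20°×10°, letters A–R): lon ⌊209.7293/20⌋ = 10 → K; lat ⌊23.0901/10⌋ = 2 → C.
Square (2°×1°, digits 0–9): lon ⌊9.7293/2⌋ = 4; lat ⌊3.0901/1⌋ = 3.
Subsquare (5′×2.5′, letters a–x): lon ⌊1.7293/0.0833333⌋ = 20 → u; lat ⌊0.0901/0.0416667⌋ = 2 → c.

KC43uc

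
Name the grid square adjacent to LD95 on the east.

Longitude square 9; +1 → 10, wraps to 0, carry into field.
Longitude field L = 11; +1 → 12 = M.
The latitude characters are unchanged.

MD05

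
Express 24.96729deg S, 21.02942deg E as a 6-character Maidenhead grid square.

KG05ma

Offset from 180°W / 90°S: lon 201.0294°, lat 65.0327°.
Field (20°×10°, letters A–R): 201.0294/20 → 10 → K, 65.0327/10 → 6 → G; chars KG.
Square (2°×1°, digits 0–9): 1.0294/2 → 0, 5.0327/1 → 5; chars 05.
Subsquare (5′×2.5′, letters a–x): 1.0294/0.0833333 → 12 → m, 0.0327/0.0416667 → 0 → a; chars ma.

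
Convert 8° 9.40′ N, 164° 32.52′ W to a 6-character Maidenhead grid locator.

AJ78rd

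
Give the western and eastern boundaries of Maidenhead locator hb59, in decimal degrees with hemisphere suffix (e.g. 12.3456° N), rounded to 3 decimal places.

30.000° W, 28.000° W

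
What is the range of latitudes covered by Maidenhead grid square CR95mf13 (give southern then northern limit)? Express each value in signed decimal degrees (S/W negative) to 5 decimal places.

85.22083, 85.22500

Field C=2, R=17: +2·20° lon, +17·10° lat → SW at lon -140°, lat 80°.
Square 9, 5: +9·2° lon, +5·1° lat → SW at lon -122°, lat 85°.
Subsquare m=12, f=5: +12·0.0833333° lon, +5·0.0416667° lat → SW at lon -121°, lat 85.2083°.
Extended square 1, 3: +1·0.00833333° lon, +3·0.00416667° lat → SW at lon -120.992°, lat 85.2208°.
Cell spans 0.00833333° lon × 0.00416667° lat.
south 85.22083, north 85.22500.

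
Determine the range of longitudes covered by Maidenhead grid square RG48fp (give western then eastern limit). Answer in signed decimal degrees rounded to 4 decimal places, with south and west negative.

Field R=17, G=6: +17·20° lon, +6·10° lat → SW at lon 160°, lat -30°.
Square 4, 8: +4·2° lon, +8·1° lat → SW at lon 168°, lat -22°.
Subsquare f=5, p=15: +5·0.0833333° lon, +15·0.0416667° lat → SW at lon 168.417°, lat -21.375°.
Cell spans 0.0833333° lon × 0.0416667° lat.
west 168.4167, east 168.5000.

168.4167, 168.5000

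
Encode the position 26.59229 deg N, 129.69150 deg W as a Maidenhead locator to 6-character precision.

CL56do

Offset from 180°W / 90°S: lon 50.3085°, lat 116.5923°.
Field (20°×10°, letters A–R): 50.3085/20 → 2 → C, 116.5923/10 → 11 → L; chars CL.
Square (2°×1°, digits 0–9): 10.3085/2 → 5, 6.5923/1 → 6; chars 56.
Subsquare (5′×2.5′, letters a–x): 0.3085/0.0833333 → 3 → d, 0.5923/0.0416667 → 14 → o; chars do.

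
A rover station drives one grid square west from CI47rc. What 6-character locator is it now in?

Longitude subsquare r = 17; −1 → 16 = q.
The latitude characters are unchanged.

CI47qc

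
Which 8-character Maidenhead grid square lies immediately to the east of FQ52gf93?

FQ52hf03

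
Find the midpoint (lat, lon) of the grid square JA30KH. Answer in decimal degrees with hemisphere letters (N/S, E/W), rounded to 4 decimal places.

89.6875° S, 6.8750° E

Field J=9, A=0: +9·20° lon, +0·10° lat → SW at lon 0°, lat -90°.
Square 3, 0: +3·2° lon, +0·1° lat → SW at lon 6°, lat -90°.
Subsquare k=10, h=7: +10·0.0833333° lon, +7·0.0416667° lat → SW at lon 6.83333°, lat -89.7083°.
Cell spans 0.0833333° lon × 0.0416667° lat. Centre is SW corner plus half of each.
latitude 89.6875° S, longitude 6.8750° E.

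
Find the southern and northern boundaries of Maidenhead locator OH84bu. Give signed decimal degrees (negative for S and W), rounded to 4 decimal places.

Field O=14, H=7: +14·20° lon, +7·10° lat → SW at lon 100°, lat -20°.
Square 8, 4: +8·2° lon, +4·1° lat → SW at lon 116°, lat -16°.
Subsquare b=1, u=20: +1·0.0833333° lon, +20·0.0416667° lat → SW at lon 116.083°, lat -15.1667°.
Cell spans 0.0833333° lon × 0.0416667° lat.
south -15.1667, north -15.1250.

-15.1667, -15.1250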